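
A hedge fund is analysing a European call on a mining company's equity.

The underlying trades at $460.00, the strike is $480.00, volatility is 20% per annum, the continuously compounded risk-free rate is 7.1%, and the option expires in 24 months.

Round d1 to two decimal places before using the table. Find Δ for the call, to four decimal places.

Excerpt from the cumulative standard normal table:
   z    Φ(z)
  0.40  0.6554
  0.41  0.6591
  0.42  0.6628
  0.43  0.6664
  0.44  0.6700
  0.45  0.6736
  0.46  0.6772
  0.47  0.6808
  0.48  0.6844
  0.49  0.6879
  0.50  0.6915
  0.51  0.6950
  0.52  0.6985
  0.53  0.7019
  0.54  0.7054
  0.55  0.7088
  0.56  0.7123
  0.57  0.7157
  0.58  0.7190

σ√T = 0.2·√2 = 0.2828
d₁ = [ln(460/480) + (0.071 + 0.2²/2)·2] / 0.2828 = [-0.0426 + 0.1820] / 0.2828 = 0.4930 which rounds to 0.49
N(d₁) = N(0.49) = 0.6879
Δ_call = N(d₁) = 0.6879

0.6879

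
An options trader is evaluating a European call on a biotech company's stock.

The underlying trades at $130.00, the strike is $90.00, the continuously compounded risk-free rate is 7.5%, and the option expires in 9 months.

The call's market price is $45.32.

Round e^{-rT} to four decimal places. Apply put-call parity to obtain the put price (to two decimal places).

$0.40

e^(−rT) = e^(−0.075·0.75) = 0.9453
Put-call parity: C − P = S − K·e^(−rT) = 130 − 90·0.9453 = 130 − 85.0770 = 44.9230
P = C − (C − P) = 45.32 − (44.9230) = 0.3970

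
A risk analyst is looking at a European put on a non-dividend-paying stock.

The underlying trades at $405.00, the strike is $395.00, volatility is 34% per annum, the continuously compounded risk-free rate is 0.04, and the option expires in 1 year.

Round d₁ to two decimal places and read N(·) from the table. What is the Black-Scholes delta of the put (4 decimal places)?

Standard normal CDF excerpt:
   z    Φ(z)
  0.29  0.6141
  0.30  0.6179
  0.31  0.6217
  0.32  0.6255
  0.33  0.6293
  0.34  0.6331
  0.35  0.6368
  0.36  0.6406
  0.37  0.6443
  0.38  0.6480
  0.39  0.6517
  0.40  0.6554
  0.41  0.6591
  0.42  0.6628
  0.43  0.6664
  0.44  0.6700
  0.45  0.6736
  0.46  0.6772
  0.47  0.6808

-0.3594

σ√T = 0.34 × 1.0000 = 0.3400
ln(S/K) + (r + σ²/2)T = ln(405/395) + (0.04 + 0.34²/2)·1 = 0.0250 + 0.0978 = 0.1228
d₁ = 0.1228 / 0.3400 = 0.3612 → 0.36
N(d₁) = N(0.36) = 0.6406
Δ_put = N(d₁) − 1 = 0.6406 − 1 = -0.3594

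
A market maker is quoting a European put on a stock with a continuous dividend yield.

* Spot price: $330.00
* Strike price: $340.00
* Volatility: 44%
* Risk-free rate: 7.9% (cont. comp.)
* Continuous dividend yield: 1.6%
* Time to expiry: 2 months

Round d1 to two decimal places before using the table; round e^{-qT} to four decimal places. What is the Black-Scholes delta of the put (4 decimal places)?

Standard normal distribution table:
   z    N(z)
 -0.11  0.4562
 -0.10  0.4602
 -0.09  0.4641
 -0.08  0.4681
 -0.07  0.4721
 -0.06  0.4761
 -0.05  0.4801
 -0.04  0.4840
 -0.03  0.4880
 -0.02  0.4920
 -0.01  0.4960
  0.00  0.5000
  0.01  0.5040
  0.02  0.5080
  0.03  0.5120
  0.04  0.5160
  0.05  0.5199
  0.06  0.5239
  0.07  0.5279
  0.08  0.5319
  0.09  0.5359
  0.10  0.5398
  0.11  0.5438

T = 0.1667;  σ√T = 0.1796
ln(S/K) + (r − q + σ²/2)T = ln(330/340) + (0.079 − 0.016 + 0.44²/2)·0.1667 = -0.0299 + 0.0266 = -0.0032
d₁ = -0.0032 / 0.1796 = -0.0179 which rounds to -0.02
N(d₁) = N(-0.02) = 0.4920
Δ_put = e^(−qT)·(N(d₁) − 1) = 0.9973·(0.4920 − 1) = -0.5066

-0.5066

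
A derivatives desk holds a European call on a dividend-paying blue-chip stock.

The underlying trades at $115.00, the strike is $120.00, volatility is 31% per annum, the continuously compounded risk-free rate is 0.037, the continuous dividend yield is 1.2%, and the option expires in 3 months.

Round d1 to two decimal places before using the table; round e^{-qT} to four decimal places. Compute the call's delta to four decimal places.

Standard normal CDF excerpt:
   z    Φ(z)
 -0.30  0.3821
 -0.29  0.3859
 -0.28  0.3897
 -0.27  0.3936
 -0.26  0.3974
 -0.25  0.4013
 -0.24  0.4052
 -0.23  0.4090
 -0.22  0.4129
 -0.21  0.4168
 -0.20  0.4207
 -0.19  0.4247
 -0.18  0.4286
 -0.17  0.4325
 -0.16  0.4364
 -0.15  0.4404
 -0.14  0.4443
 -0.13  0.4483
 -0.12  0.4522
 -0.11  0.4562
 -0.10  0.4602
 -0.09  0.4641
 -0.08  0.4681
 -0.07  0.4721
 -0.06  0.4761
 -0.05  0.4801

0.4351

σ√T = 0.31·√0.25 = 0.1550
ln(S/K) + (r − q + σ²/2)T = ln(115/120) + (0.037 − 0.012 + 0.31²/2)·0.25 = -0.0426 + 0.0183 = -0.0243
d₁ = -0.0243 / 0.1550 = -0.1568 ⇒ -0.16
N(d₁) = N(-0.16) = 0.4364
Δ_call = exp(−qT)·N(d₁) = 0.9970·0.4364 = 0.4351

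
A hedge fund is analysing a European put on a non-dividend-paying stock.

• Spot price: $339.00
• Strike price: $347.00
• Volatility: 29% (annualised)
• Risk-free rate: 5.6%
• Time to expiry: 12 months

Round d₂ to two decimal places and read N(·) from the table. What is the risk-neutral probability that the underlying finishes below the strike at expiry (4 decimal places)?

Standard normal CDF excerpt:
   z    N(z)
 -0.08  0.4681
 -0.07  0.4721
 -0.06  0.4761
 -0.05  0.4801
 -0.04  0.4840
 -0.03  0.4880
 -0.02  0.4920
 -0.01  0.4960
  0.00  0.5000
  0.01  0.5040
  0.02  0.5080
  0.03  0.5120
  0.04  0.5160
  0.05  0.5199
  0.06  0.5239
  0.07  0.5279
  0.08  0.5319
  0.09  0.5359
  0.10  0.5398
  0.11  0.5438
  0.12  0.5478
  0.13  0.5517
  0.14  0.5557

σ√T = 0.29·√1 = 0.2900
d₁ = [ln(339/347) + (0.056 + ½·0.29²)·1] / (σ√T) = (-0.0233 + 0.0980) / 0.2900 = 0.2577 which rounds to 0.26
d₂ = 0.2577 − 0.2900 = -0.0323 which rounds to -0.03
Pr(exercise) under Q = N(−d₂) = N(0.03) = 0.5120

0.5120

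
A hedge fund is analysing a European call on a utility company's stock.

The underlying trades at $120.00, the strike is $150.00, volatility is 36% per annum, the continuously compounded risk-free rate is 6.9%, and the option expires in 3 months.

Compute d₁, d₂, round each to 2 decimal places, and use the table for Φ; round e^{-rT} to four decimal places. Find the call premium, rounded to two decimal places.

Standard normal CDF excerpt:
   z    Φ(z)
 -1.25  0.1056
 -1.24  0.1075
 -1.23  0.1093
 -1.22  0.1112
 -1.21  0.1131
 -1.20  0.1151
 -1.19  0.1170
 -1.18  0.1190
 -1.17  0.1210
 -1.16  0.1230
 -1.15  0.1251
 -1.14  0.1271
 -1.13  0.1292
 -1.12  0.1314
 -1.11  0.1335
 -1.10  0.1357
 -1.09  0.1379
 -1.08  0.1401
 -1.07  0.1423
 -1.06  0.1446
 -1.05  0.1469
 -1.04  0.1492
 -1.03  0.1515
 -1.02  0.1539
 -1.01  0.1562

$1.51

σ√T = 0.36·√0.25 = 0.1800
d₁ = [ln(120/150) + (0.069 + ½·0.36²)·0.25] / (σ√T) = (-0.2231 + 0.0335) / 0.1800 = -1.0539 ≈ -1.05
d₂ = -1.0539 − 0.1800 = -1.2339 ≈ -1.23
exp(−rT) = exp(−0.069·0.25) = 0.9829
N(d₁) = N(-1.05) = 0.1469;  N(d₂) = N(-1.23) = 0.1093
C = 120·0.1469 − 150·0.9829·0.1093 = 17.6280 − 16.1146 = 1.5134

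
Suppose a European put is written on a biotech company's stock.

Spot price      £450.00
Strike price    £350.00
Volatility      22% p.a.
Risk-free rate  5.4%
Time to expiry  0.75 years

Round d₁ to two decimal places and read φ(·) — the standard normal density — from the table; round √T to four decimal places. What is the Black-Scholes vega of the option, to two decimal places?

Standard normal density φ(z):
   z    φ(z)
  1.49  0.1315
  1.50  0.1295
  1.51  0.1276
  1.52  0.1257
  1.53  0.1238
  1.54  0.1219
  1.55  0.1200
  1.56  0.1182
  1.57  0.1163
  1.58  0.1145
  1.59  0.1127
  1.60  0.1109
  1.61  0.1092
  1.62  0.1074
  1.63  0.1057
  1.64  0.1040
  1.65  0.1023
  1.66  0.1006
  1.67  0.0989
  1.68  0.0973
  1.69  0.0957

σ√T = 0.22 × 0.8660 = 0.1905
d₁ = [ln(450/350) + (0.054 + ½·0.22²)·0.75] / (σ√T) = (0.2513 + 0.0586) / 0.1905 = 1.6269 which rounds to 1.63
√T = √0.75 = 0.8660
φ(d₁) = φ(1.63) = 0.1057
vega = S·φ(d₁)·√T = 450·0.1057·0.8660 = 41.1913

41.19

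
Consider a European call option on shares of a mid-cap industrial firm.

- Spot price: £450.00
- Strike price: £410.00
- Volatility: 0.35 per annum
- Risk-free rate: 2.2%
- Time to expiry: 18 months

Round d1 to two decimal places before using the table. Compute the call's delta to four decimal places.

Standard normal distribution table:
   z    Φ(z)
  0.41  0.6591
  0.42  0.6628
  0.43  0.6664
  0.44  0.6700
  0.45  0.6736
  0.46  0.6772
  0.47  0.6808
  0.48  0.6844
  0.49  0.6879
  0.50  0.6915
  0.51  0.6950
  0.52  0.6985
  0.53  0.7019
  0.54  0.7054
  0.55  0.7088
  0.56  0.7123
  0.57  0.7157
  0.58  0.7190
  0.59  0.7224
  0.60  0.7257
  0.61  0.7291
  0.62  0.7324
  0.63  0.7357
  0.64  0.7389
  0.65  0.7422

0.6950

σ√T = 0.35 × 1.2247 = 0.4287
ln(S/K) + (r + σ²/2)T = ln(450/410) + (0.022 + 0.35²/2)·1.5 = 0.0931 + 0.1249 = 0.2180
d₁ = 0.2180 / 0.4287 = 0.5085 ≈ 0.51
N(d₁) = N(0.51) = 0.6950
Δ_call = N(d₁) = 0.6950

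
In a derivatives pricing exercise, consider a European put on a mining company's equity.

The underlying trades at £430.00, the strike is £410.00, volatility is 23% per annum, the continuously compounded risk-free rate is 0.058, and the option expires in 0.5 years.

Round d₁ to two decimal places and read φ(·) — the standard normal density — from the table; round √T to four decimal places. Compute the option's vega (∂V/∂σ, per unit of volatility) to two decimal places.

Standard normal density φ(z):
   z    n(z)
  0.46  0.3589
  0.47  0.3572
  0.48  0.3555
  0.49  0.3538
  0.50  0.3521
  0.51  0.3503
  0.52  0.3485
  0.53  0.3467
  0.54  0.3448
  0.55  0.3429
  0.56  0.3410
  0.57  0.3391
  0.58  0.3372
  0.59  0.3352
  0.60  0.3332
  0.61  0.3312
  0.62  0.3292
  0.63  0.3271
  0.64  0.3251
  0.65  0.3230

σ√T = 0.23·√0.5 = 0.1626
ln(S/K) + (r + σ²/2)T = ln(430/410) + (0.058 + 0.23²/2)·0.5 = 0.0476 + 0.0422 = 0.0899
d₁ = 0.0899 / 0.1626 = 0.5525 ≈ 0.55
√T = √0.5 = 0.7071
φ(d₁) = φ(0.55) = 0.3429
vega = S·φ(d₁)·√T = 430·0.3429·0.7071 = 104.2598
(Vega is the same for a European call and put with the same parameters.)

104.26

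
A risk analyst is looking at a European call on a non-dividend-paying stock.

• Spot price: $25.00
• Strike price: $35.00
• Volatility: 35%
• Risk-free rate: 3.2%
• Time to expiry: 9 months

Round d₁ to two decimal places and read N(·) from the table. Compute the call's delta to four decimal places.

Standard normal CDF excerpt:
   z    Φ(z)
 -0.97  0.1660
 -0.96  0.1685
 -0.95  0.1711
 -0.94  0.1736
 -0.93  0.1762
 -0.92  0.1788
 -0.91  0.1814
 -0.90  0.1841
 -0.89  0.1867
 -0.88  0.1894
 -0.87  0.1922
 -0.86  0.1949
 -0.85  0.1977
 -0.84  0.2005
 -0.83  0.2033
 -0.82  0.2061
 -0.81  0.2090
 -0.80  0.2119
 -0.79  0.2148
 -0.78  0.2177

σ√T = 0.35 × 0.8660 = 0.3031
ln(S/K) + (r + σ²/2)T = ln(25/35) + (0.032 + 0.35²/2)·0.75 = -0.3365 + 0.0699 = -0.2665
d₁ = -0.2665 / 0.3031 = -0.8793 ≈ -0.88
N(d₁) = N(-0.88) = 0.1894
Δ_call = N(d₁) = 0.1894

0.1894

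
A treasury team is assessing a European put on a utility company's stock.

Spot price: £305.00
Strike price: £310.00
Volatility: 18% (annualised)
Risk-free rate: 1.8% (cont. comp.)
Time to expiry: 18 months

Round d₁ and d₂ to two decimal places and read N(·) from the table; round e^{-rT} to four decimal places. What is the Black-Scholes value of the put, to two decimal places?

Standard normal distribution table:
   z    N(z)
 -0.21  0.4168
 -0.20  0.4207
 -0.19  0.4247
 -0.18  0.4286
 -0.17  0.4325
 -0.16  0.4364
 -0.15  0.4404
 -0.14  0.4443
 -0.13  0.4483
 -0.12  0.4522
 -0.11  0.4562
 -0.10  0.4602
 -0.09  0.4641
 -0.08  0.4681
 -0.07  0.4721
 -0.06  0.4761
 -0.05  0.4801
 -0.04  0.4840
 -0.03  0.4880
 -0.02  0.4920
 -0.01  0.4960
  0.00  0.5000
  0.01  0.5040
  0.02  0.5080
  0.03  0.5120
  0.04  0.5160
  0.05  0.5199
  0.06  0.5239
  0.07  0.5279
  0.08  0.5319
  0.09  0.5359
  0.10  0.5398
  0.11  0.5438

£24.99

T = 1.5;  σ√T = 0.2205
d₁ = [ln(305/310) + (0.018 + 0.18²/2)·1.5] / 0.2205 = [-0.0163 + 0.0513] / 0.2205 = 0.1589 ⇒ 0.16
d₂ = d₁ − σ√T = 0.1589 − 0.2205 = -0.0615 ⇒ -0.06
exp(−rT) = exp(−0.018·1.5) = 0.9734
N(−d₂) = N(0.06) = 0.5239;  N(−d₁) = N(-0.16) = 0.4364
P = 310·0.9734·0.5239 − 305·0.4364 = 158.0889 − 133.1020 = 24.9869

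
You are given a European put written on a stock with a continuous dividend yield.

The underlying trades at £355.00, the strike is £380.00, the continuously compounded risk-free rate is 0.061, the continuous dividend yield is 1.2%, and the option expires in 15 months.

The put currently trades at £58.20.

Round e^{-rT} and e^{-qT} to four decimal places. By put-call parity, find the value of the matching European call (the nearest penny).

£55.80

exp(−qT) = exp(−0.012·1.25) = 0.9851;  exp(−rT) = exp(−0.061·1.25) = 0.9266
Put-call parity: C − P = S·e^(−qT) − K·e^(−rT) = 355·0.9851 − 380·0.9266 = 349.7105 − 352.1080 = -2.3975
C = P + (C − P) = 58.20 + (-2.3975) = 55.8025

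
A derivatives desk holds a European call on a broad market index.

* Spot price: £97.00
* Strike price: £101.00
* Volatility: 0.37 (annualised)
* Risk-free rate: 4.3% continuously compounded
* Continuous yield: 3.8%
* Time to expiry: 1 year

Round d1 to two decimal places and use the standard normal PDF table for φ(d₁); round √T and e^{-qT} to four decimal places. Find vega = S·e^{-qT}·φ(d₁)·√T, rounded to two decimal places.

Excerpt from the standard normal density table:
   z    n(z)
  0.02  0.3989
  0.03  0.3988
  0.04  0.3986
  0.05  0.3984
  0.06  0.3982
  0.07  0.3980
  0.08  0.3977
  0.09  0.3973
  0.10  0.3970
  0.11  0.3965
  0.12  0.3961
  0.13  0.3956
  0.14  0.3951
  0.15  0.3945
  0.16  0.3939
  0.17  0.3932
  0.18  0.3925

σ√T = 0.37 × 1.0000 = 0.3700
d₁ = [ln(97/101) + (0.043 − 0.038 + 0.37²/2)·1] / 0.3700 = [-0.0404 + 0.0734] / 0.3700 = 0.0893 ⇒ 0.09
√T = √1 = 1.0000
φ(d₁) = φ(0.09) = 0.3973
exp(−qT) = exp(−0.038·1) = 0.9627
vega = S·exp(−qT)·φ(d₁)·√T = 97·0.9627·0.3973·1.0000 = 37.1006
(Vega is the same for a European call and put with the same parameters.)

37.10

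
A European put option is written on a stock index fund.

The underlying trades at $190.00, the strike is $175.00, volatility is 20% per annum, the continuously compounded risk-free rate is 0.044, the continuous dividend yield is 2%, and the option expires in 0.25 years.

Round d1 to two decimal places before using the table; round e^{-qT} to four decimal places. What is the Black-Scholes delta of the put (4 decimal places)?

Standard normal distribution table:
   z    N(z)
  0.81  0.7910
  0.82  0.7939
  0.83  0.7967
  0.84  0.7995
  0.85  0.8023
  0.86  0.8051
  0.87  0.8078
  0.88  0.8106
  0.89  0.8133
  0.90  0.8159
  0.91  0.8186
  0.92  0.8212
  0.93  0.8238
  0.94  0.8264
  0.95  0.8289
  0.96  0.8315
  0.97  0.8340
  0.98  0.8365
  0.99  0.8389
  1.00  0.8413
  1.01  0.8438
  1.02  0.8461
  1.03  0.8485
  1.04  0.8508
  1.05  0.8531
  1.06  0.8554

σ√T = 0.2·√0.25 = 0.1000
d₁ = [ln(190/175) + (0.044 − 0.02 + ½·0.2²)·0.25] / (σ√T) = (0.0822 + 0.0110) / 0.1000 = 0.9324 → 0.93
N(d₁) = N(0.93) = 0.8238
Δ_put = e^(−qT)·(N(d₁) − 1) = 0.9950·(0.8238 − 1) = -0.1753

-0.1753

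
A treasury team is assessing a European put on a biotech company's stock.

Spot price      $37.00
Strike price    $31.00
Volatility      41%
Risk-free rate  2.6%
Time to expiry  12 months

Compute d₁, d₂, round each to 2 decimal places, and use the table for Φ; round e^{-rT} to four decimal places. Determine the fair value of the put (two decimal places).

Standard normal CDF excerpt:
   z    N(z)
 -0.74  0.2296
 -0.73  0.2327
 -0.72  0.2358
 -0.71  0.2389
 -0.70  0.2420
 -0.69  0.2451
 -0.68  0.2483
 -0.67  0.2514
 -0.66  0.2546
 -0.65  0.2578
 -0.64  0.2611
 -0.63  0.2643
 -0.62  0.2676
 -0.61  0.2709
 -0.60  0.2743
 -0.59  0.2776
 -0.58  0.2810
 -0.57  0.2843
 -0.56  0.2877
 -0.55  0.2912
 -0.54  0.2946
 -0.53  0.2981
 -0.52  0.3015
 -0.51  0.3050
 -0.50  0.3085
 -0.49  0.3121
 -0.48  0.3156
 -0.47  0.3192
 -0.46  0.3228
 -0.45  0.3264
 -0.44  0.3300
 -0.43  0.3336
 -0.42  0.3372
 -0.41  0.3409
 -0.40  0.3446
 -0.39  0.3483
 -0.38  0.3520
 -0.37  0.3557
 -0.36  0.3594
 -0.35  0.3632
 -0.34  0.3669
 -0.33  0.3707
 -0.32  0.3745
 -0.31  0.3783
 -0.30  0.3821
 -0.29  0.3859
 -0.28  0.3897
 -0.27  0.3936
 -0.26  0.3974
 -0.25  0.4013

σ√T = 0.41 × 1.0000 = 0.4100
ln(S/K) + (r + σ²/2)T = ln(37/31) + (0.026 + 0.41²/2)·1 = 0.1769 + 0.1100 = 0.2870
d₁ = 0.2870 / 0.4100 = 0.7000 ≈ 0.70
d₂ = d₁ − σ√T = 0.7000 − 0.4100 = 0.2900 ≈ 0.29
e^(−rT) = e^(−0.026·1) = 0.9743
N(−d₂) = N(-0.29) = 0.3859;  N(−d₁) = N(-0.70) = 0.2420
P = 31·0.9743·0.3859 − 37·0.2420 = 11.6555 − 8.9540 = 2.7015

$2.70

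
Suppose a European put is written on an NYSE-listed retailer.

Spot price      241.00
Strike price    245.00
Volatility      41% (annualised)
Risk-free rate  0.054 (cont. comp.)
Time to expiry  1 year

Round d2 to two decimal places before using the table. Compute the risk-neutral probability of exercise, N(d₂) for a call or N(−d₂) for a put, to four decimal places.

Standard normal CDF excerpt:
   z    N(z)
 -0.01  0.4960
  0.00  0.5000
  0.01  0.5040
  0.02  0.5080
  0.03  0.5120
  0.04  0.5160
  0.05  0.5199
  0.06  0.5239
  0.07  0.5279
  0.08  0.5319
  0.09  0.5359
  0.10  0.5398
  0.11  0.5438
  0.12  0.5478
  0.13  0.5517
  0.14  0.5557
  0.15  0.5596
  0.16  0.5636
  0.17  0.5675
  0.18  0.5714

T = 1;  σ√T = 0.4100
d₁ = [ln(241/245) + (0.054 + 0.41²/2)·1] / 0.4100 = [-0.0165 + 0.1380] / 0.4100 = 0.2966 which rounds to 0.30
d₂ = d₁ − σ√T = 0.2966 − 0.4100 = -0.1134 which rounds to -0.11
Risk-neutral Pr[S_T < K] = N(−d₂) = N(0.11) = 0.5438

0.5438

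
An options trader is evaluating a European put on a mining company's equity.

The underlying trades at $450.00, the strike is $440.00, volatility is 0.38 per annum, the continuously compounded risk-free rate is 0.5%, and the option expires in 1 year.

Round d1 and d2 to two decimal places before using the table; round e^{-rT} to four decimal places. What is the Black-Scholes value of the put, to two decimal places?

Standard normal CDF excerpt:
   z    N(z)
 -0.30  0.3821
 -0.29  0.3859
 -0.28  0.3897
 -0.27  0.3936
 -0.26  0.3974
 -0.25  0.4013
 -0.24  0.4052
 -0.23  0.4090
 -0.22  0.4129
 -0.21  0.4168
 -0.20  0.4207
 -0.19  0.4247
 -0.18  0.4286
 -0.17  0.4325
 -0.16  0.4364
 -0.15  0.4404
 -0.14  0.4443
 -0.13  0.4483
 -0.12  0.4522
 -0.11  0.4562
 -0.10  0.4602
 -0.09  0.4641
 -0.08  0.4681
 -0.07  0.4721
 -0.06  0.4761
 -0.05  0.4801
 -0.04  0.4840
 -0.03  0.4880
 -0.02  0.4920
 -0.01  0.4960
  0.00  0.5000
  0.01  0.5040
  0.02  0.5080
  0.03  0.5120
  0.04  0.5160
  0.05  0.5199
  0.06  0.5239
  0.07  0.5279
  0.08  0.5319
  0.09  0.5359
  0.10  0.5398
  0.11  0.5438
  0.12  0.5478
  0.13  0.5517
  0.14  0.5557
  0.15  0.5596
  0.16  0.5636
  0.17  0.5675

$61.00

T = 1;  σ√T = 0.3800
d₁ = [ln(450/440) + (0.005 + ½·0.38²)·1] / (σ√T) = (0.0225 + 0.0772) / 0.3800 = 0.2623 ≈ 0.26
d₂ = 0.2623 − 0.3800 = -0.1177 ≈ -0.12
e^(−rT) = e^(−0.005·1) = 0.9950
N(−d₂) = N(0.12) = 0.5478;  N(−d₁) = N(-0.26) = 0.3974
P = 440·0.9950·0.5478 − 450·0.3974 = 239.8268 − 178.8300 = 60.9968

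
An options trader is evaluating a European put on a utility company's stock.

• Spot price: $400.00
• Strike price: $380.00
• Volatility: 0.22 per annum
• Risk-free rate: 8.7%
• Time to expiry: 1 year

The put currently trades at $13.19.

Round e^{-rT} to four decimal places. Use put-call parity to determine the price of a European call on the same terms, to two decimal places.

e^(−rT) = e^(−0.087·1) = 0.9167
Put-call parity: C − P = S − K·e^(−rT) = 400 − 380·0.9167 = 400 − 348.3460 = 51.6540
C = P + (C − P) = 13.19 + (51.6540) = 64.8440

$64.84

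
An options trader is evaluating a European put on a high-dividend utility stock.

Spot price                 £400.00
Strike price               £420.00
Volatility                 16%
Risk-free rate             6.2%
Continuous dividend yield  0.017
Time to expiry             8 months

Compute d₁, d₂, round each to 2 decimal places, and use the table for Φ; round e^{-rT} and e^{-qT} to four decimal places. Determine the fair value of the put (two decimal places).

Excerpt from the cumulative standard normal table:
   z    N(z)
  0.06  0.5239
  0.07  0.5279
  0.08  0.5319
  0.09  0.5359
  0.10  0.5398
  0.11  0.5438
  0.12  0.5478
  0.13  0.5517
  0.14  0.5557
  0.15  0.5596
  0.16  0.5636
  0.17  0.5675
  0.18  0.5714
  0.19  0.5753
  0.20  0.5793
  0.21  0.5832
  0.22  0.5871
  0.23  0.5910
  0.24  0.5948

σ√T = 0.16·√0.6667 = 0.1306
ln(S/K) + (r − q + σ²/2)T = ln(400/420) + (0.062 − 0.017 + 0.16²/2)·0.6667 = -0.0488 + 0.0385 = -0.0103
d₁ = -0.0103 / 0.1306 = -0.0785 which rounds to -0.08
d₂ = d₁ − σ√T = -0.0785 − 0.1306 = -0.2092 which rounds to -0.21
e^(−qT) = e^(−0.017·0.6667) = 0.9887;  e^(−rT) = e^(−0.062·0.6667) = 0.9595
N(−d₂) = N(0.21) = 0.5832;  N(−d₁) = N(0.08) = 0.5319
P = 420·0.9595·0.5832 − 400·0.9887·0.5319 = 235.0238 − 210.3558 = 24.6680

£24.67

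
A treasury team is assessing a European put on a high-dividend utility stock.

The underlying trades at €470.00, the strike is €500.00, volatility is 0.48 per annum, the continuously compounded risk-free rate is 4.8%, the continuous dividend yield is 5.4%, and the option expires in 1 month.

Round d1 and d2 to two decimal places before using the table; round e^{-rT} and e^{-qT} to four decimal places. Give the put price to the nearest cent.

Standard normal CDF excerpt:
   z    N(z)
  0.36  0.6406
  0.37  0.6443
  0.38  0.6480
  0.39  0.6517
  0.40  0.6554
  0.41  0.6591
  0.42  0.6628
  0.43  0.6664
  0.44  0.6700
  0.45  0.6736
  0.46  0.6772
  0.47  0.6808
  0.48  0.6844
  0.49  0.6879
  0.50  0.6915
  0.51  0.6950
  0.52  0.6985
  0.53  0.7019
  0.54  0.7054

€44.66

σ√T = 0.48 × 0.2887 = 0.1386
d₁ = [ln(470/500) + (0.048 − 0.054 + ½·0.48²)·0.08333] / (σ√T) = (-0.0619 + 0.0091) / 0.1386 = -0.3809 ⇒ -0.38
d₂ = -0.3809 − 0.1386 = -0.5194 ⇒ -0.52
exp(−qT) = exp(−0.054·0.08333) = 0.9955;  exp(−rT) = exp(−0.048·0.08333) = 0.9960
N(−d₂) = N(0.52) = 0.6985;  N(−d₁) = N(0.38) = 0.6480
P = 500·0.9960·0.6985 − 470·0.9955·0.6480 = 347.8530 − 303.1895 = 44.6635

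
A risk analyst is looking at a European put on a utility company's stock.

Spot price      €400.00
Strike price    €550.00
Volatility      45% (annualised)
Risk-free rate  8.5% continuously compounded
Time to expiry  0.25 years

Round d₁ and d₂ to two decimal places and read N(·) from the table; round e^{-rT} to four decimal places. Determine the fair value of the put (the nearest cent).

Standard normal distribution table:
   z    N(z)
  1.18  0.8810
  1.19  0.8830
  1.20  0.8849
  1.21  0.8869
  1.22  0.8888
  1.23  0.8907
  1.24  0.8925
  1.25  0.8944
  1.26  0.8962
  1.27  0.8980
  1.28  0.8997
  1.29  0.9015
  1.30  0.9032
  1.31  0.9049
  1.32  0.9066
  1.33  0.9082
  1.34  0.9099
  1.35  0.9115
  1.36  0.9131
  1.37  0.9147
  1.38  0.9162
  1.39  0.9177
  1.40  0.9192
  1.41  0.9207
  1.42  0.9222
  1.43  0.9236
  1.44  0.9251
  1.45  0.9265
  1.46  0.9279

σ√T = 0.45·√0.25 = 0.2250
d₁ = [ln(400/550) + (0.085 + ½·0.45²)·0.25] / (σ√T) = (-0.3185 + 0.0466) / 0.2250 = -1.2084 which rounds to -1.21
d₂ = -1.2084 − 0.2250 = -1.4334 which rounds to -1.43
e^(−rT) = e^(−0.085·0.25) = 0.9790
P = 550·0.9790·N(1.43) − 400·N(1.21) = 550·0.9790·0.9236 − 400·0.8869 = 497.3124 − 354.7600 = 142.5524

€142.55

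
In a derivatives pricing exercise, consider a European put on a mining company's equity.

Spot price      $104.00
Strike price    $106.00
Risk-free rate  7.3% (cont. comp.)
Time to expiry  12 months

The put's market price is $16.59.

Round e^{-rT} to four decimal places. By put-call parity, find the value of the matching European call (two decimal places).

e^(−rT) = e^(−0.073·1) = 0.9296
Put-call parity: C − P = S − K·e^(−rT) = 104 − 106·0.9296 = 104 − 98.5376 = 5.4624
C = P + (C − P) = 16.59 + (5.4624) = 22.0524

$22.05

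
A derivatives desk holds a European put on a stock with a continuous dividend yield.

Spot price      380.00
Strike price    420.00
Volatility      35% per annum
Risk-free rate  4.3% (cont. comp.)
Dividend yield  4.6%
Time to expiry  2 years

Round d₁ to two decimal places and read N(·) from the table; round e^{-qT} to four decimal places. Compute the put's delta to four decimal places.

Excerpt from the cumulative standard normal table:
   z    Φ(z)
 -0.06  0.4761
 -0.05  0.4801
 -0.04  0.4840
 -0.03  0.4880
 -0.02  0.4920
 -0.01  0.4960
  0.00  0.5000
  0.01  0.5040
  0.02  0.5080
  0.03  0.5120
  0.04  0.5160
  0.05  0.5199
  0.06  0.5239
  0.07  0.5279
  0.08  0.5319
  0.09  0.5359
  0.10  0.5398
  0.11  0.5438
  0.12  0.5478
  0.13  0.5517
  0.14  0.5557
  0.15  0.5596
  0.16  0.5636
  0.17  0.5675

-0.4451

T = 2;  σ√T = 0.4950
d₁ = [ln(380/420) + (0.043 − 0.046 + 0.35²/2)·2] / 0.4950 = [-0.1001 + 0.1165] / 0.4950 = 0.0332 which rounds to 0.03
N(d₁) = N(0.03) = 0.5120
Δ_put = e^(−qT)·(N(d₁) − 1) = 0.9121·(0.5120 − 1) = -0.4451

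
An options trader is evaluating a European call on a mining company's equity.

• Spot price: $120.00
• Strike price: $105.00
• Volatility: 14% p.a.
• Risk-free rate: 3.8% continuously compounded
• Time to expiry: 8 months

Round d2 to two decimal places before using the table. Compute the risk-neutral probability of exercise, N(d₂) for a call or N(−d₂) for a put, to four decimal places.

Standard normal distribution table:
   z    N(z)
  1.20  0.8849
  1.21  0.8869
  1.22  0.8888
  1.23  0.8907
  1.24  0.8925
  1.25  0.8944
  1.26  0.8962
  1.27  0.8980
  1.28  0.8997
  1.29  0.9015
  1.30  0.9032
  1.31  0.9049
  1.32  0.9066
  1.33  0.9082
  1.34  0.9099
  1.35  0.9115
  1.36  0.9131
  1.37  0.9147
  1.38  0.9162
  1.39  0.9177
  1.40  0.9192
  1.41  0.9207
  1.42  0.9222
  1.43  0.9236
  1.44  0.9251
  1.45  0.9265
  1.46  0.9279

T = 0.6667;  σ√T = 0.1143
d₁ = [ln(120/105) + (0.038 + ½·0.14²)·0.6667] / (σ√T) = (0.1335 + 0.0319) / 0.1143 = 1.4469 ⇒ 1.45
d₂ = 1.4469 − 0.1143 = 1.3326 ⇒ 1.33
Pr(exercise) under Q = N(d₂) = 0.9082

0.9082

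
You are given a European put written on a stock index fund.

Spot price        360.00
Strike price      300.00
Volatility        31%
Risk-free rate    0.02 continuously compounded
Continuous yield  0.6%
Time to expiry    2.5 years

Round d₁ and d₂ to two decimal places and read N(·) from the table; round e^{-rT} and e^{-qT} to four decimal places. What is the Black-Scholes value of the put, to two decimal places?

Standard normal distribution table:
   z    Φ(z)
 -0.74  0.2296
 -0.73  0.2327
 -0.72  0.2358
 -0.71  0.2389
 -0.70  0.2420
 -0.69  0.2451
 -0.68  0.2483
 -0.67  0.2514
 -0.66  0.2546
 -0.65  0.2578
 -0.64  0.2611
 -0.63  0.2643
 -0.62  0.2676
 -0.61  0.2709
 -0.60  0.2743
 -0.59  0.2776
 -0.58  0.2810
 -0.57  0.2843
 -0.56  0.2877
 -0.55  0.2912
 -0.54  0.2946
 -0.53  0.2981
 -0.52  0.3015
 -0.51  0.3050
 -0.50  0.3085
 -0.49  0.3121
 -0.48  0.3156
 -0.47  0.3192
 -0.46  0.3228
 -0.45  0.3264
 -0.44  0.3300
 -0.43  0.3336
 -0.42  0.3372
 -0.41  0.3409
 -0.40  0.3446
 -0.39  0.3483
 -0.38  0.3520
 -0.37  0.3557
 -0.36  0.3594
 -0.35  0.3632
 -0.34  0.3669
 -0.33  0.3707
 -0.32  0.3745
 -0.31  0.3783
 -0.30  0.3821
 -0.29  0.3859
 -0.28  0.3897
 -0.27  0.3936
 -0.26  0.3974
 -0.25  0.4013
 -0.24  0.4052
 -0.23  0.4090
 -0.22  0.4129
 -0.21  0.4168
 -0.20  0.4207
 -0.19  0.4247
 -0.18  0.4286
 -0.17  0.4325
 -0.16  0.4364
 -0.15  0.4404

T = 2.5;  σ√T = 0.4902
d₁ = [ln(360/300) + (0.02 − 0.006 + 0.31²/2)·2.5] / 0.4902 = [0.1823 + 0.1551] / 0.4902 = 0.6885 ⇒ 0.69
d₂ = d₁ − σ√T = 0.6885 − 0.4902 = 0.1983 ⇒ 0.20
exp(−qT) = exp(−0.006·2.5) = 0.9851;  exp(−rT) = exp(−0.02·2.5) = 0.9512
N(−d₂) = N(-0.20) = 0.4207;  N(−d₁) = N(-0.69) = 0.2451
P = 300·0.9512·0.4207 − 360·0.9851·0.2451 = 120.0510 − 86.9213 = 33.1297

33.13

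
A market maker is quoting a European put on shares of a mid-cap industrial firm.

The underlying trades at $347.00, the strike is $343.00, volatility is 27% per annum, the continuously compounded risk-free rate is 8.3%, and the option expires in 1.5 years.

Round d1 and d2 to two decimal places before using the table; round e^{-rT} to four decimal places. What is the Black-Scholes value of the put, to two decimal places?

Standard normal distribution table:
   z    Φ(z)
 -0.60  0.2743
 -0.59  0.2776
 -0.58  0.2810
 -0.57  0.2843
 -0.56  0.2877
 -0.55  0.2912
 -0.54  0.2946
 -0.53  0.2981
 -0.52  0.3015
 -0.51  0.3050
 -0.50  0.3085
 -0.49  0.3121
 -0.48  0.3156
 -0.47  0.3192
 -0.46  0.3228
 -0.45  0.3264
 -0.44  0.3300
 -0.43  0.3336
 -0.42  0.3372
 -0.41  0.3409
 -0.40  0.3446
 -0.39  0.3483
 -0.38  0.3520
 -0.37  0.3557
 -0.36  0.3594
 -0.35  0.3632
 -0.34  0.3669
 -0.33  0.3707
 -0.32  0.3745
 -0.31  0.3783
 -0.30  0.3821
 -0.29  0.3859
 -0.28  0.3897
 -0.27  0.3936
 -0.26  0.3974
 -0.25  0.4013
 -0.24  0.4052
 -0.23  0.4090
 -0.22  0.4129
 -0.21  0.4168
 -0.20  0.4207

$24.02

σ√T = 0.27 × 1.2247 = 0.3307
d₁ = [ln(347/343) + (0.083 + 0.27²/2)·1.5] / 0.3307 = [0.0116 + 0.1792] / 0.3307 = 0.5769 ⇒ 0.58
d₂ = d₁ − σ√T = 0.5769 − 0.3307 = 0.2462 ⇒ 0.25
e^(−rT) = e^(−0.083·1.5) = 0.8829
N(−d₂) = N(-0.25) = 0.4013;  N(−d₁) = N(-0.58) = 0.2810
P = 343·0.8829·0.4013 − 347·0.2810 = 121.5276 − 97.5070 = 24.0206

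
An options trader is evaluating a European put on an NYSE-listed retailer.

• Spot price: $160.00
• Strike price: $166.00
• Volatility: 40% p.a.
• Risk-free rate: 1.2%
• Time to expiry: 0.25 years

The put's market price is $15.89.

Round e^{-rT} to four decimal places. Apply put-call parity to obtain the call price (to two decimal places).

$10.39

exp(−rT) = exp(−0.012·0.25) = 0.9970
Put-call parity: C − P = S − K·e^(−rT) = 160 − 166·0.9970 = 160 − 165.5020 = -5.5020
C = P + (C − P) = 15.89 + (-5.5020) = 10.3880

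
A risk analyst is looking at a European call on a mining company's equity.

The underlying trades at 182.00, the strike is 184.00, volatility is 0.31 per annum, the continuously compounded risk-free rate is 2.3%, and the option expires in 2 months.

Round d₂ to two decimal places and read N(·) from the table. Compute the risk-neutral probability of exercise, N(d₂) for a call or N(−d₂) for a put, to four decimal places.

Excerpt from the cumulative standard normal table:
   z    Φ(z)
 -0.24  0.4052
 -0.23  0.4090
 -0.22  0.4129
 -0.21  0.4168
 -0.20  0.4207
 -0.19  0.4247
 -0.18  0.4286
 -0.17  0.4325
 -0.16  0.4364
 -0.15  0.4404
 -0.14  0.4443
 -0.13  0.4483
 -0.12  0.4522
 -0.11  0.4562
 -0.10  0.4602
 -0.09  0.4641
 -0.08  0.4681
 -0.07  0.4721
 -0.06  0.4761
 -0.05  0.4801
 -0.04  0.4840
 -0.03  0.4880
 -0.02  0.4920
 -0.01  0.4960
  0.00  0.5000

0.4522

T = 0.1667;  σ√T = 0.1266
d₁ = [ln(182/184) + (0.023 + 0.31²/2)·0.1667] / 0.1266 = [-0.0109 + 0.0118] / 0.1266 = 0.0072 ⇒ 0.01
d₂ = d₁ − σ√T = 0.0072 − 0.1266 = -0.1193 ⇒ -0.12
Risk-neutral Pr[S_T > K] = N(d₂) = N(-0.12) = 0.4522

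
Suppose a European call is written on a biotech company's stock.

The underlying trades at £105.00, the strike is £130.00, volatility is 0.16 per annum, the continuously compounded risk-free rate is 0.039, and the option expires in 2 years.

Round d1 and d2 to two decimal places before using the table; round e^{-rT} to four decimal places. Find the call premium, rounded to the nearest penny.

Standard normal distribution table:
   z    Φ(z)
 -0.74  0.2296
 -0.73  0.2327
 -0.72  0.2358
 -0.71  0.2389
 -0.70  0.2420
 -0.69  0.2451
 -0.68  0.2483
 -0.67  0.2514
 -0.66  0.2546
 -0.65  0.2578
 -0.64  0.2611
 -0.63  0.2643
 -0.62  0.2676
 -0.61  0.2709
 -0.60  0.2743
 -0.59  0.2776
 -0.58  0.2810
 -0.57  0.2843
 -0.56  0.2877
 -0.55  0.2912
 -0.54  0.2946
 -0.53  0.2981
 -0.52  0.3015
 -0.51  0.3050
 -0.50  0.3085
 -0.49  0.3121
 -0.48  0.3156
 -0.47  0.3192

T = 2;  σ√T = 0.2263
ln(S/K) + (r + σ²/2)T = ln(105/130) + (0.039 + 0.16²/2)·2 = -0.2136 + 0.1036 = -0.1100
d₁ = -0.1100 / 0.2263 = -0.4860 → -0.49
d₂ = d₁ − σ√T = -0.4860 − 0.2263 = -0.7123 → -0.71
exp(−rT) = exp(−0.039·2) = 0.9250
C = 105·N(-0.49) − 130·0.9250·N(-0.71) = 105·0.3121 − 130·0.9250·0.2389 = 32.7705 − 28.7277 = 4.0428

£4.04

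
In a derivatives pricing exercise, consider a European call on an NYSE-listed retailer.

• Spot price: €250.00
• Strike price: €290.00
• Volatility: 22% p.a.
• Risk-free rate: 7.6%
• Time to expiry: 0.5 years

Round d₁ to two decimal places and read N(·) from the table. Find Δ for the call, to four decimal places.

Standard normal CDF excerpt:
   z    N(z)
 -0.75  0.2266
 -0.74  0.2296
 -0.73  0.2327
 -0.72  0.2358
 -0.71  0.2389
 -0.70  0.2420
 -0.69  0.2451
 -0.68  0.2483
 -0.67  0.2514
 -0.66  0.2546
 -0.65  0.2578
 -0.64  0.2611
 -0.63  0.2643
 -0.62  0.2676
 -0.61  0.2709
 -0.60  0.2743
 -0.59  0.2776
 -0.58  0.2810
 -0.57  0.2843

T = 0.5;  σ√T = 0.1556
d₁ = [ln(250/290) + (0.076 + 0.22²/2)·0.5] / 0.1556 = [-0.1484 + 0.0501] / 0.1556 = -0.6320 → -0.63
N(d₁) = N(-0.63) = 0.2643
Δ_call = N(d₁) = 0.2643

0.2643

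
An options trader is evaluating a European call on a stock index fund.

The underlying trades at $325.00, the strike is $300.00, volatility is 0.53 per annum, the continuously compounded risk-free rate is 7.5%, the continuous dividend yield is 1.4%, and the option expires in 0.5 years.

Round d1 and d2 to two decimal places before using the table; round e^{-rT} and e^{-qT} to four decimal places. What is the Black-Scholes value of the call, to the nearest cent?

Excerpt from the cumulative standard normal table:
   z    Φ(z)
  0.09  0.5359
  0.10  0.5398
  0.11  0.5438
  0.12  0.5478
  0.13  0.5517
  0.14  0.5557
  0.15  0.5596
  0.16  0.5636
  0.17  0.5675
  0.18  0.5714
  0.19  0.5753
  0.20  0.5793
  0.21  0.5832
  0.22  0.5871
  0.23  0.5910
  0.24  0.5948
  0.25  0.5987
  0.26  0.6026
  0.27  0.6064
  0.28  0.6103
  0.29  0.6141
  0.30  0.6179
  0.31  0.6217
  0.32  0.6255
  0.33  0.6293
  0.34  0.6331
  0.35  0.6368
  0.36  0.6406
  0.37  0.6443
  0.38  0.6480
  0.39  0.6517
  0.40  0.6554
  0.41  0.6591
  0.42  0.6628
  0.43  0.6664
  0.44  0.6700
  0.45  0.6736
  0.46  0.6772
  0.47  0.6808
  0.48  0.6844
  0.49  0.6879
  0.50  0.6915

$63.74

σ√T = 0.53·√0.5 = 0.3748
d₁ = [ln(325/300) + (0.075 − 0.014 + 0.53²/2)·0.5] / 0.3748 = [0.0800 + 0.1007] / 0.3748 = 0.4823 ⇒ 0.48
d₂ = d₁ − σ√T = 0.4823 − 0.3748 = 0.1076 ⇒ 0.11
exp(−qT) = exp(−0.014·0.5) = 0.9930;  exp(−rT) = exp(−0.075·0.5) = 0.9632
N(d₁) = N(0.48) = 0.6844;  N(d₂) = N(0.11) = 0.5438
C = 325·0.9930·0.6844 − 300·0.9632·0.5438 = 220.8730 − 157.1364 = 63.7365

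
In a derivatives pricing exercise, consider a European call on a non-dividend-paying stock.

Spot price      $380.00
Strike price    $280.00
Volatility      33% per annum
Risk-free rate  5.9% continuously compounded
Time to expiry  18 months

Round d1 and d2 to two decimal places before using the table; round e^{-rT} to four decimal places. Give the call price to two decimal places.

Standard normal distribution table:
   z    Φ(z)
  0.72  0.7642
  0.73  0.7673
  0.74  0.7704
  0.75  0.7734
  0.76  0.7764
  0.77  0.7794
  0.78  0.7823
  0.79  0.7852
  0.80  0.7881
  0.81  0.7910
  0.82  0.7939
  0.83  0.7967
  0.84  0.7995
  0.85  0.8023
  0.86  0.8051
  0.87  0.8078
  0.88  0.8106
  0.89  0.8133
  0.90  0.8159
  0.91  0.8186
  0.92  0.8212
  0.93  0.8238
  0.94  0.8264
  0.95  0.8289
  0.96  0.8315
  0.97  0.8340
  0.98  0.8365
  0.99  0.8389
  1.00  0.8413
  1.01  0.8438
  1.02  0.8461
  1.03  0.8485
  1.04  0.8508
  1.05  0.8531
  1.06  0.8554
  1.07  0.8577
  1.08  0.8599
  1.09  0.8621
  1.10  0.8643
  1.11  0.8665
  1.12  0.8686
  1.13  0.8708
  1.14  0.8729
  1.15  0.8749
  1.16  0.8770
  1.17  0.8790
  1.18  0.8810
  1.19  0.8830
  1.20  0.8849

$135.03

σ√T = 0.33·√1.5 = 0.4042
d₁ = [ln(380/280) + (0.059 + 0.33²/2)·1.5] / 0.4042 = [0.3054 + 0.1702] / 0.4042 = 1.1766 ⇒ 1.18
d₂ = d₁ − σ√T = 1.1766 − 0.4042 = 0.7725 ⇒ 0.77
e^(−rT) = e^(−0.059·1.5) = 0.9153
C = 380·N(1.18) − 280·0.9153·N(0.77) = 380·0.8810 − 280·0.9153·0.7794 = 334.7800 − 199.7477 = 135.0323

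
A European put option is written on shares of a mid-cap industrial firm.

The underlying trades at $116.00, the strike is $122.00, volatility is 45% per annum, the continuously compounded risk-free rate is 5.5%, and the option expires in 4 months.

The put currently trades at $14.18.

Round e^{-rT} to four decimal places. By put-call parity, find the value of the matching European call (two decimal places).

$10.40

exp(−rT) = exp(−0.055·0.3333) = 0.9818
Put-call parity: C − P = S − K·e^(−rT) = 116 − 122·0.9818 = 116 − 119.7796 = -3.7796
C = P + (C − P) = 14.18 + (-3.7796) = 10.4004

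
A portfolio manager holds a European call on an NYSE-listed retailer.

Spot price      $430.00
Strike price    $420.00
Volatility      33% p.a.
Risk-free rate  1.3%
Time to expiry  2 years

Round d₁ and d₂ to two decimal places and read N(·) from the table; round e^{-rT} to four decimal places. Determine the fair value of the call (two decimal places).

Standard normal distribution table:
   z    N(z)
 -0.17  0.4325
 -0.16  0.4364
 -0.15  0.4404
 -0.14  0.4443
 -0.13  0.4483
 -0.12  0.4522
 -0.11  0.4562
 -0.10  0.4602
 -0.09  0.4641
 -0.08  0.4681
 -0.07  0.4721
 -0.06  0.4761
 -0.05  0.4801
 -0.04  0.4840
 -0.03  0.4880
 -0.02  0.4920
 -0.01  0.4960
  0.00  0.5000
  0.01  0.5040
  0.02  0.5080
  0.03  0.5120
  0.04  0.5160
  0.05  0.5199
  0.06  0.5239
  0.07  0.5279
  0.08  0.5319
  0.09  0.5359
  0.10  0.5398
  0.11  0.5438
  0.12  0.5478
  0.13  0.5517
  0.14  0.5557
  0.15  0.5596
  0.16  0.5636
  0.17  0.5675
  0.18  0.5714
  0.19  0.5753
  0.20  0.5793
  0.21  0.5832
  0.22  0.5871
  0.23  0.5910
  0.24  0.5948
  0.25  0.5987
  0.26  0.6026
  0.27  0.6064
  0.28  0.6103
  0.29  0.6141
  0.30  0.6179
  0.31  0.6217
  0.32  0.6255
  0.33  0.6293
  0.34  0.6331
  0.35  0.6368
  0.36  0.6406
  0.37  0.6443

T = 2;  σ√T = 0.4667
d₁ = [ln(430/420) + (0.013 + 0.33²/2)·2] / 0.4667 = [0.0235 + 0.1349] / 0.4667 = 0.3395 ≈ 0.34
d₂ = d₁ − σ√T = 0.3395 − 0.4667 = -0.1272 ≈ -0.13
e^(−rT) = e^(−0.013·2) = 0.9743
C = 430·N(0.34) − 420·0.9743·N(-0.13) = 430·0.6331 − 420·0.9743·0.4483 = 272.2330 − 183.4470 = 88.7860

$88.79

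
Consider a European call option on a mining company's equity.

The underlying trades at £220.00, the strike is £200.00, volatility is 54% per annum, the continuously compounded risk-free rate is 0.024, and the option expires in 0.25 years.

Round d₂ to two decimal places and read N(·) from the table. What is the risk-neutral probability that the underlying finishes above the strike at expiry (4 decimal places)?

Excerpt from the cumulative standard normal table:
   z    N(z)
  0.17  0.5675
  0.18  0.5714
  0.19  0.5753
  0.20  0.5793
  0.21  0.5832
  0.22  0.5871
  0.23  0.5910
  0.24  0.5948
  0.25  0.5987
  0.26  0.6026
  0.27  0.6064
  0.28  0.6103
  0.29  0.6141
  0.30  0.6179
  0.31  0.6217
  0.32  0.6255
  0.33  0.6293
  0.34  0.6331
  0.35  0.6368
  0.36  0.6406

0.5948

σ√T = 0.54 × 0.5000 = 0.2700
d₁ = [ln(220/200) + (0.024 + 0.54²/2)·0.25] / 0.2700 = [0.0953 + 0.0425] / 0.2700 = 0.5102 ⇒ 0.51
d₂ = d₁ − σ√T = 0.5102 − 0.2700 = 0.2402 ⇒ 0.24
Pr(exercise) under Q = N(d₂) = 0.5948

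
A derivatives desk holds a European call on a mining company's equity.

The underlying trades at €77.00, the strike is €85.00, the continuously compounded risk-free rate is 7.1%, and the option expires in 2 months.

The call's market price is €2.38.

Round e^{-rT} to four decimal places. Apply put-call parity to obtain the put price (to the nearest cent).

€9.38

e^(−rT) = e^(−0.071·0.1667) = 0.9882
Put-call parity: C − P = S − K·e^(−rT) = 77 − 85·0.9882 = 77 − 83.9970 = -6.9970
P = C − (C − P) = 2.38 − (-6.9970) = 9.3770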